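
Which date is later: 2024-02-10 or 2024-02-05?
2024-02-10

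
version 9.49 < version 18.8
True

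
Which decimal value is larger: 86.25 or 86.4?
86.4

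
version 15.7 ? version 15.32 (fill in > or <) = <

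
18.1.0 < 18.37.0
True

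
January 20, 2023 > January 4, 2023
True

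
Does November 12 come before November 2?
No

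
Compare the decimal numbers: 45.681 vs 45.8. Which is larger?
45.8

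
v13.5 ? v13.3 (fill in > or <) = >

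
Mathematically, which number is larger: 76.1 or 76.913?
76.913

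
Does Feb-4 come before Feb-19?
Yes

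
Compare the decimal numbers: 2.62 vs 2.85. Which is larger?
2.85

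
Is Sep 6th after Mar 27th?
Yes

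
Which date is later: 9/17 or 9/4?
9/17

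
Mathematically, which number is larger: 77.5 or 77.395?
77.5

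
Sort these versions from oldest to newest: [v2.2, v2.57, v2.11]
[v2.2, v2.11, v2.57]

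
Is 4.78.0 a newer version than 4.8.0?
Yes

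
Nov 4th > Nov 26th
False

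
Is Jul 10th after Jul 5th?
Yes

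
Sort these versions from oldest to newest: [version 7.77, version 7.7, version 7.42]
[version 7.7, version 7.42, version 7.77]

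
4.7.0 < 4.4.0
False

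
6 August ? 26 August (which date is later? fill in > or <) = <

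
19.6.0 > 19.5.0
True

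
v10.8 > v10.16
False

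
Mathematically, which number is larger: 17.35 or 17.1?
17.35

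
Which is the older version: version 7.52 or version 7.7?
version 7.7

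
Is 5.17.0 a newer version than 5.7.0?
Yes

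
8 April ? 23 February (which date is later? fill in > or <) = >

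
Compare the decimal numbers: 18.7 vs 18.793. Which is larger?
18.793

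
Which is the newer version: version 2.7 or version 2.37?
version 2.37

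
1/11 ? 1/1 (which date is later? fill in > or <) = >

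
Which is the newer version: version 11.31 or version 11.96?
version 11.96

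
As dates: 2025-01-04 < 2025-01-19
True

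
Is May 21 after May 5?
Yes. Day 21 comes after day 5 in May — this is a date comparison, not a decimal one (the decimal 5.21 would be smaller than 5.5).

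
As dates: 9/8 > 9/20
False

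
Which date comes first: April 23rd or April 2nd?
April 2nd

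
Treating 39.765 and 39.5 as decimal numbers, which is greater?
39.765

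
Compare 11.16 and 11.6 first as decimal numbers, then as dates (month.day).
As decimals: 11.16 < 11.6. As dates: 11/16 is later than 11/6 (day 16 > day 6).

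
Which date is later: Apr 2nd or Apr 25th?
Apr 25th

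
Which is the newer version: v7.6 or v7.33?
v7.33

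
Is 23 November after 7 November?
Yes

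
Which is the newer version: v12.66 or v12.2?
v12.66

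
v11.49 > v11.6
True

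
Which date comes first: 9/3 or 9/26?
9/3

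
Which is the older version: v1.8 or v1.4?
v1.4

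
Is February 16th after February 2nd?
Yes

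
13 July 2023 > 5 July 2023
True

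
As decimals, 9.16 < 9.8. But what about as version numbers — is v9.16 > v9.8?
True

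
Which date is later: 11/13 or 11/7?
11/13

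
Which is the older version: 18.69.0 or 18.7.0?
18.7.0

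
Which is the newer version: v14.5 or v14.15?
v14.15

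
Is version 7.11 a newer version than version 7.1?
Yes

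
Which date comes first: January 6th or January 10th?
January 6th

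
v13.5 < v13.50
True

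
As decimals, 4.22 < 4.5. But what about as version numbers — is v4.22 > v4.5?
True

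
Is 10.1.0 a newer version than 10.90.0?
No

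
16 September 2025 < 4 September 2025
False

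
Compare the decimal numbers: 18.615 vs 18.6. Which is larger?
18.615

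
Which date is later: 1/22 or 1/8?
1/22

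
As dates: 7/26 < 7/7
False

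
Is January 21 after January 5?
Yes. Day 21 comes after day 5 in January — this is a date comparison, not a decimal one (the decimal 1.21 would be smaller than 1.5).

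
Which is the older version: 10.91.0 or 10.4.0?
10.4.0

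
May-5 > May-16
False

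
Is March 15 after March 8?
Yes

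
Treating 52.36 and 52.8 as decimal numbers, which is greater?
52.8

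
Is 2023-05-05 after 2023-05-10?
No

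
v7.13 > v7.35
False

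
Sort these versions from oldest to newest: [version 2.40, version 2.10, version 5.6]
[version 2.10, version 2.40, version 5.6]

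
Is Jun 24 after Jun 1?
Yes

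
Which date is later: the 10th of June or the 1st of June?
the 10th of June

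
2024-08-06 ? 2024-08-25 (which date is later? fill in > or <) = <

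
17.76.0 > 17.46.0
True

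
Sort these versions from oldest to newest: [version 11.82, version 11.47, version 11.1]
[version 11.1, version 11.47, version 11.82]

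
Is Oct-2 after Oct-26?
No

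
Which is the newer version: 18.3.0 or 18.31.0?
18.31.0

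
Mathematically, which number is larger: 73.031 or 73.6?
73.6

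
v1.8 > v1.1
True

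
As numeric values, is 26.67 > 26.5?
True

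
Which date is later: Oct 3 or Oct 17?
Oct 17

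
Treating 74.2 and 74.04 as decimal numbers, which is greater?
74.2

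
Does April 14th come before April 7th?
No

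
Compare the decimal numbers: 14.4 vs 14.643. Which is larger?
14.643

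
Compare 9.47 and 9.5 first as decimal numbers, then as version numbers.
As decimals: 9.47 < 9.5. As versions: v9.47 > v9.5 (minor version 47 > 5).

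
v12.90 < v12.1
False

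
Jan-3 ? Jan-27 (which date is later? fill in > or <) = <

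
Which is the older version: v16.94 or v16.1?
v16.1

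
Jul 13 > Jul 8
True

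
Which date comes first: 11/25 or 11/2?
11/2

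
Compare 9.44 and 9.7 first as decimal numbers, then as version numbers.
As decimals: 9.44 < 9.7. As versions: v9.44 > v9.7 (minor version 44 > 7).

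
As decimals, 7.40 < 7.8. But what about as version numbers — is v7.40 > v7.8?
True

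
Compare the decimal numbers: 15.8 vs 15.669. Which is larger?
15.8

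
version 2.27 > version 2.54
False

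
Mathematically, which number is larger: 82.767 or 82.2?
82.767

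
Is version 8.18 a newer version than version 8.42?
No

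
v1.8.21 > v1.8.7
True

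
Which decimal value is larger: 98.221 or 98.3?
98.3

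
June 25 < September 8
True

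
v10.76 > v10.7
True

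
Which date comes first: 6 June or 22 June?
6 June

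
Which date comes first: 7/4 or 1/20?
1/20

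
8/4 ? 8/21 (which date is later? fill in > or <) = <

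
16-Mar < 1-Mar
False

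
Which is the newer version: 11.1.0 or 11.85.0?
11.85.0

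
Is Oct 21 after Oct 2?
Yes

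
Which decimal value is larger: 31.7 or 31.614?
31.7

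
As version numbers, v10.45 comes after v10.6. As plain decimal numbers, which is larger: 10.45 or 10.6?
10.6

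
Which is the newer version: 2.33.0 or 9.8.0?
9.8.0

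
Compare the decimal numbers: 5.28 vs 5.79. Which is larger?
5.79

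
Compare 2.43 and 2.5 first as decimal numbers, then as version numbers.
As decimals: 2.43 < 2.5. As versions: v2.43 > v2.5 (minor version 43 > 5).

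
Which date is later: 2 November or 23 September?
2 November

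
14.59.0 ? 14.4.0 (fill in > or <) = >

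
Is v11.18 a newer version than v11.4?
Yes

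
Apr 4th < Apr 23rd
True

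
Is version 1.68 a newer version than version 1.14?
Yes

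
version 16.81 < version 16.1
False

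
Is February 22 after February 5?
Yes. Day 22 comes after day 5 in February — this is a date comparison, not a decimal one (the decimal 2.22 would be smaller than 2.5).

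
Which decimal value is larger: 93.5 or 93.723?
93.723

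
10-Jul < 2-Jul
False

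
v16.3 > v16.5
False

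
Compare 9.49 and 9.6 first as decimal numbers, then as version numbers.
As decimals: 9.49 < 9.6. As versions: v9.49 > v9.6 (minor version 49 > 6).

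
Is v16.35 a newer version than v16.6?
Yes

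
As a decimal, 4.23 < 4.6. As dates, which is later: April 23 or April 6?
April 23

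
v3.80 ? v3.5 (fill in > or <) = >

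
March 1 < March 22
True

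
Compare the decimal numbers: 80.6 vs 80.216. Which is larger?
80.6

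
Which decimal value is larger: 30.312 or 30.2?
30.312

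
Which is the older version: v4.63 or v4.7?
v4.7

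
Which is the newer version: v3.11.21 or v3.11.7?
v3.11.21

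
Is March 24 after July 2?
No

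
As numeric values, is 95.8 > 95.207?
True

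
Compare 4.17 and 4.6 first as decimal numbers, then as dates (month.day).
As decimals: 4.17 < 4.6. As dates: 4/17 is later than 4/6 (day 17 > day 6).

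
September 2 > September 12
False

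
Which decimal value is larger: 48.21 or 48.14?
48.21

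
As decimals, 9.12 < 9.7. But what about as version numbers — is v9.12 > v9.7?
True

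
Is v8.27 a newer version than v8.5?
Yes. Version numbers are compared segment by segment as integers, not as decimals: minor version 27 > 5, so v8.27 > v8.5 (even though the decimal 8.27 < 8.5).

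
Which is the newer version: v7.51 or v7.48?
v7.51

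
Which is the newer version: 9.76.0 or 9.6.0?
9.76.0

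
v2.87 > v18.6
False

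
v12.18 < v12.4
False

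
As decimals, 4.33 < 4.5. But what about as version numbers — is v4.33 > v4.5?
True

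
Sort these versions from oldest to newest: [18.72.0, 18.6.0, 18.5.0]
[18.5.0, 18.6.0, 18.72.0]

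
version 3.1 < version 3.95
True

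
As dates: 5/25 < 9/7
True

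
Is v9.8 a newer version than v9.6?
Yes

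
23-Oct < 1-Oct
False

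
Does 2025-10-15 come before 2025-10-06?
No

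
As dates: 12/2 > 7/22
True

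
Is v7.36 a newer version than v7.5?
Yes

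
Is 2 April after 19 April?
No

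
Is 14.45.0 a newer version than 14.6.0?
Yes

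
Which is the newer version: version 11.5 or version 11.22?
version 11.22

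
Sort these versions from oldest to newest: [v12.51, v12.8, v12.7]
[v12.7, v12.8, v12.51]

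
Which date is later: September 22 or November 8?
November 8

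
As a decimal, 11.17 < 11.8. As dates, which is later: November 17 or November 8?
November 17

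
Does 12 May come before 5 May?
No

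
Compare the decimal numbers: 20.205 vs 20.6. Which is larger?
20.6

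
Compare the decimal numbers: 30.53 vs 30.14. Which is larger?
30.53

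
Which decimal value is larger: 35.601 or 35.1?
35.601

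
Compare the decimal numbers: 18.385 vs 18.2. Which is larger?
18.385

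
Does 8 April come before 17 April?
Yes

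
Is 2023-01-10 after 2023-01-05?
Yes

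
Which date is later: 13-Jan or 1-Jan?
13-Jan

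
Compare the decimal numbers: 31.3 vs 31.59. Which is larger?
31.59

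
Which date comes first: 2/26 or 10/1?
2/26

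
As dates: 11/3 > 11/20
False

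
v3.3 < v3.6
True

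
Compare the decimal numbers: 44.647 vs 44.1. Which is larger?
44.647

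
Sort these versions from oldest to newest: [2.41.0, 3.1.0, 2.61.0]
[2.41.0, 2.61.0, 3.1.0]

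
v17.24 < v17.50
True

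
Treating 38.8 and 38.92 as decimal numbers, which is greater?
38.92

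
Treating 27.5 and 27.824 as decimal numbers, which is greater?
27.824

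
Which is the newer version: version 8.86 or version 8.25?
version 8.86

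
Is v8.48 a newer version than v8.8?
Yes. Version numbers are compared segment by segment as integers, not as decimals: minor version 48 > 8, so v8.48 > v8.8 (even though the decimal 8.48 < 8.8).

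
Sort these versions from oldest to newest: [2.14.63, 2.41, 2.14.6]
[2.14.6, 2.14.63, 2.41]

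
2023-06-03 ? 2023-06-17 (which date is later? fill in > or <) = <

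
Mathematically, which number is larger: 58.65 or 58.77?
58.77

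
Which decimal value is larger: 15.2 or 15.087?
15.2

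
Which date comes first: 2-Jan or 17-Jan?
2-Jan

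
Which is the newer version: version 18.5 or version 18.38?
version 18.38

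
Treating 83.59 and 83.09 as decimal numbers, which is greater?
83.59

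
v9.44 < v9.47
True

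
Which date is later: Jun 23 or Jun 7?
Jun 23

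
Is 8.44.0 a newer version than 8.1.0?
Yes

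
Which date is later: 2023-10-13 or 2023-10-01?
2023-10-13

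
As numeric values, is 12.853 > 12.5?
True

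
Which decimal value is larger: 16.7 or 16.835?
16.835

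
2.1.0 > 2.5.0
False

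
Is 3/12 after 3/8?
Yes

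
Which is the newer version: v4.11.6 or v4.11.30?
v4.11.30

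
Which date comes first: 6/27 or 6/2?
6/2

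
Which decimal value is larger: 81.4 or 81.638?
81.638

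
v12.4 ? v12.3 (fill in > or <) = >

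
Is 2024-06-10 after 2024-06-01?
Yes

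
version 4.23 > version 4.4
True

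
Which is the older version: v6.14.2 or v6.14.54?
v6.14.2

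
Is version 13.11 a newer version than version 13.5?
Yes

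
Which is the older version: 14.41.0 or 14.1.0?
14.1.0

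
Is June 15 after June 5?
Yes. Day 15 comes after day 5 in June — this is a date comparison, not a decimal one (the decimal 6.15 would be smaller than 6.5).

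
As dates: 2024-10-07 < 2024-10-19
True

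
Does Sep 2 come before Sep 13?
Yes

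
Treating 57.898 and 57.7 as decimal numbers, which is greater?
57.898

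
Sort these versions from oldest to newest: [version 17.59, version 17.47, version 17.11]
[version 17.11, version 17.47, version 17.59]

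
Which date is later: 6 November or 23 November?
23 November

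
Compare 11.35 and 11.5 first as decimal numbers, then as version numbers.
As decimals: 11.35 < 11.5. As versions: v11.35 > v11.5 (minor version 35 > 5).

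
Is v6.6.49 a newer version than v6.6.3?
Yes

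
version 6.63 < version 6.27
False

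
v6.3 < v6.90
True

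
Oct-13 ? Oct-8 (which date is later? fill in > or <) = >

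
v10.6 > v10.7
False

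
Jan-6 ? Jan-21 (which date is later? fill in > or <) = <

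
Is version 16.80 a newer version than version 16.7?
Yes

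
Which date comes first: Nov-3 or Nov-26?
Nov-3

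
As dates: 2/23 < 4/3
True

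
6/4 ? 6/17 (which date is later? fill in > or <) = <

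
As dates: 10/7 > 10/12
False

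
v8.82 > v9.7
False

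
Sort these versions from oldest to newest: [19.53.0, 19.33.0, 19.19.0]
[19.19.0, 19.33.0, 19.53.0]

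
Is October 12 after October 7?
Yes. Day 12 comes after day 7 in October — this is a date comparison, not a decimal one (the decimal 10.12 would be smaller than 10.7).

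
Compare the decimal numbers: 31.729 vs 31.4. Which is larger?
31.729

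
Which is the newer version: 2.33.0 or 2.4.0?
2.33.0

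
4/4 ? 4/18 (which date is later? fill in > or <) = <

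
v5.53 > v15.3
False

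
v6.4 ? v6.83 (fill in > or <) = <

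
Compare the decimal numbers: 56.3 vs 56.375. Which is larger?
56.375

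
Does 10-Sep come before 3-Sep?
No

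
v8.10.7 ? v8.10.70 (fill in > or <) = <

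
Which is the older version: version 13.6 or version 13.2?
version 13.2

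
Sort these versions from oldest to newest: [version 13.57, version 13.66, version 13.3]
[version 13.3, version 13.57, version 13.66]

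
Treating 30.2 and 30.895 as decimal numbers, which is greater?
30.895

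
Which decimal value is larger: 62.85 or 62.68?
62.85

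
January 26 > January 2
True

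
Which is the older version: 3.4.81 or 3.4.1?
3.4.1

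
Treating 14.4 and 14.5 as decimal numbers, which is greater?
14.5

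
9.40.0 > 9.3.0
True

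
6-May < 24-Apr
False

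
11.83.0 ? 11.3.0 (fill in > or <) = >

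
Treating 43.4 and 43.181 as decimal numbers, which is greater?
43.4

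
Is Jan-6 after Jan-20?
No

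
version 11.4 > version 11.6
False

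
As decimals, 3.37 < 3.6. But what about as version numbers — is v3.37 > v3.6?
True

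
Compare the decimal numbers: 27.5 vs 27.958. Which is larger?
27.958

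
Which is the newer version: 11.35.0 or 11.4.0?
11.35.0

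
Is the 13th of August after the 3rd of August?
Yes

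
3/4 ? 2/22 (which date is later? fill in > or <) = >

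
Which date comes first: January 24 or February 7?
January 24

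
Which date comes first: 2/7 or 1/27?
1/27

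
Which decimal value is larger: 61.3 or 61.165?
61.3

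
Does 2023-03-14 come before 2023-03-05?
No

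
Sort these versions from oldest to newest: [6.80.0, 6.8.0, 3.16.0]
[3.16.0, 6.8.0, 6.80.0]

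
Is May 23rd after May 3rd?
Yes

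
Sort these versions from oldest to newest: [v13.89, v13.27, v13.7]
[v13.7, v13.27, v13.89]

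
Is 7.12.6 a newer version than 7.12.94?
No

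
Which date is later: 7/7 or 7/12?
7/12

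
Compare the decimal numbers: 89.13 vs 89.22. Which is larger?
89.22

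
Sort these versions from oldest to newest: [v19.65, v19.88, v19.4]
[v19.4, v19.65, v19.88]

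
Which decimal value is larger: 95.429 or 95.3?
95.429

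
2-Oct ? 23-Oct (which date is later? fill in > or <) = <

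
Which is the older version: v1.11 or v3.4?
v1.11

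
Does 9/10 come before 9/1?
No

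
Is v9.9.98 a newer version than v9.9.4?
Yes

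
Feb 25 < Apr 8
True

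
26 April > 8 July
False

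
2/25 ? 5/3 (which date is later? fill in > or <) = <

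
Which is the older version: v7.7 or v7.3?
v7.3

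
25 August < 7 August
False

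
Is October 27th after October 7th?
Yes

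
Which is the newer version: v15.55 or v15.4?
v15.55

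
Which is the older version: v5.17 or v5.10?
v5.10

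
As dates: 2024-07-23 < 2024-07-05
False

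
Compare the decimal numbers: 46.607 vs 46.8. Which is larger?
46.8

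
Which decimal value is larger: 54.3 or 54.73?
54.73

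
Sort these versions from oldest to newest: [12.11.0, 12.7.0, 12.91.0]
[12.7.0, 12.11.0, 12.91.0]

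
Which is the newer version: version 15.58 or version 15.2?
version 15.58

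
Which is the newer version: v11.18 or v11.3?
v11.18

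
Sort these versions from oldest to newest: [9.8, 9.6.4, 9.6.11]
[9.6.4, 9.6.11, 9.8]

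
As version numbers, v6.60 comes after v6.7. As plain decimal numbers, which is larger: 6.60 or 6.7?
6.7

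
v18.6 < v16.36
False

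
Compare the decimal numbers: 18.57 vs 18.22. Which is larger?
18.57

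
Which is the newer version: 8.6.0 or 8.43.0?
8.43.0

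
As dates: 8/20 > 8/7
True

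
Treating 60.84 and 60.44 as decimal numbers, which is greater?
60.84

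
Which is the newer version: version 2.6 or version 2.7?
version 2.7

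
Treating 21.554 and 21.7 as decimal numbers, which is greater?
21.7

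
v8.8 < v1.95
False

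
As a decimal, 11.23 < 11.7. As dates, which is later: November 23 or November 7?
November 23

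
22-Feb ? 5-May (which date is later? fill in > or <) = <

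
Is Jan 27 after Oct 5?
No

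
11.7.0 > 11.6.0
True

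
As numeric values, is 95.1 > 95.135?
False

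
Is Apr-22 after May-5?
No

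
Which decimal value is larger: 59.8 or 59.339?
59.8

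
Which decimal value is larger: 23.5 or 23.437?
23.5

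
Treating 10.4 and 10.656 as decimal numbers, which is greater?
10.656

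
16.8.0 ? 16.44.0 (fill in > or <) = <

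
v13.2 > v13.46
False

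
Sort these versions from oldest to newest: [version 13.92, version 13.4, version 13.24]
[version 13.4, version 13.24, version 13.92]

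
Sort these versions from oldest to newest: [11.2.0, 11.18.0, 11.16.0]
[11.2.0, 11.16.0, 11.18.0]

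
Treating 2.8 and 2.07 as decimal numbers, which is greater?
2.8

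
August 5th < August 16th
True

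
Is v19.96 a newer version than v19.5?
Yes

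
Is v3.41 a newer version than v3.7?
Yes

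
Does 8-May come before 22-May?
Yes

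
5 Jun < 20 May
False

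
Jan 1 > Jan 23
False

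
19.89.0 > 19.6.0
True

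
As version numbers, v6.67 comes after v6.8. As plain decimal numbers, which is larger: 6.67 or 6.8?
6.8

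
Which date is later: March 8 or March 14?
March 14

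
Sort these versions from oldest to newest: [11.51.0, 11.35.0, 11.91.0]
[11.35.0, 11.51.0, 11.91.0]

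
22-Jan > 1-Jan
True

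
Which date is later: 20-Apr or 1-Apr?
20-Apr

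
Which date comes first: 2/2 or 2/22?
2/2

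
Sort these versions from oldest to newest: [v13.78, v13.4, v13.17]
[v13.4, v13.17, v13.78]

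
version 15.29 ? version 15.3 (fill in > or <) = >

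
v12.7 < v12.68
True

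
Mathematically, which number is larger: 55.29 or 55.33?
55.33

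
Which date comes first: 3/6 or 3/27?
3/6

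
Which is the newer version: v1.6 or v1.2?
v1.6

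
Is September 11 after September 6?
Yes. Day 11 comes after day 6 in September — this is a date comparison, not a decimal one (the decimal 9.11 would be smaller than 9.6).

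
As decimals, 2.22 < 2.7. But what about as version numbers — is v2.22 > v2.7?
True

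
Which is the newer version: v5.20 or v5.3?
v5.20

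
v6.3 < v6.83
True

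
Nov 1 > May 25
True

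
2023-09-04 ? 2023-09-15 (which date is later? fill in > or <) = <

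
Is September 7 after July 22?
Yes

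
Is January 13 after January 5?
Yes. Day 13 comes after day 5 in January — this is a date comparison, not a decimal one (the decimal 1.13 would be smaller than 1.5).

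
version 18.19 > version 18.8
True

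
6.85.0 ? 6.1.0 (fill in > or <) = >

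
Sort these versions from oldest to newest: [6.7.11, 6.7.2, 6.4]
[6.4, 6.7.2, 6.7.11]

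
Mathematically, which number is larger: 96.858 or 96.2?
96.858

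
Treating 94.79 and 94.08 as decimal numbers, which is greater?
94.79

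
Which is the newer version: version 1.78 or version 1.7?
version 1.78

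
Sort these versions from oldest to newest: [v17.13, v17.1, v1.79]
[v1.79, v17.1, v17.13]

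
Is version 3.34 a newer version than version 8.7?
No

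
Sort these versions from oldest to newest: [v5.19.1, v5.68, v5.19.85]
[v5.19.1, v5.19.85, v5.68]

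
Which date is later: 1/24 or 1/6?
1/24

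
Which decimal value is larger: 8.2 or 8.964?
8.964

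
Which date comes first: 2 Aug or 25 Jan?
25 Jan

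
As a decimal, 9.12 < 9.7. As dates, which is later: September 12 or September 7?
September 12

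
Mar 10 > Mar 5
True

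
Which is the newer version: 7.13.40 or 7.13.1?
7.13.40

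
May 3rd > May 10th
False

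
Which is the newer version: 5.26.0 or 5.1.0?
5.26.0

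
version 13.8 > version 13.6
True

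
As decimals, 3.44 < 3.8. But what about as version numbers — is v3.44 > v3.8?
True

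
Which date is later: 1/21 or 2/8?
2/8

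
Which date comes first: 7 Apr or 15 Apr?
7 Apr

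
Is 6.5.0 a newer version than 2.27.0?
Yes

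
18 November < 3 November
False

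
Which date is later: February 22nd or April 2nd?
April 2nd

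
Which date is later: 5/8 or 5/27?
5/27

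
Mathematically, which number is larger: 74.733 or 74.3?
74.733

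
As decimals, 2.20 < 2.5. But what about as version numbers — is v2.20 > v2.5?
True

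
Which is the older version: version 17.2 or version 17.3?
version 17.2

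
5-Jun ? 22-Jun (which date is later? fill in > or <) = <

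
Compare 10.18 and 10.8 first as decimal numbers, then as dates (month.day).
As decimals: 10.18 < 10.8. As dates: 10/18 is later than 10/8 (day 18 > day 8).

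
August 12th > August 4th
True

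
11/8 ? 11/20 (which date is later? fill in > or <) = <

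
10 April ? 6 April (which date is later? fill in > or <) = >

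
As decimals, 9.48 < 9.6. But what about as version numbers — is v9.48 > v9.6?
True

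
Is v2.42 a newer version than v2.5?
Yes. Version numbers are compared segment by segment as integers, not as decimals: minor version 42 > 5, so v2.42 > v2.5 (even though the decimal 2.42 < 2.5).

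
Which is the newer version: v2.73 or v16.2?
v16.2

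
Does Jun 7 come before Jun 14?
Yes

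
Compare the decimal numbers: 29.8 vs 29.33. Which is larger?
29.8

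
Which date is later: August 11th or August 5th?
August 11th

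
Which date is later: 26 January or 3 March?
3 March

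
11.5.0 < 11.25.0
True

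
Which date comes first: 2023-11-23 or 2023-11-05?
2023-11-05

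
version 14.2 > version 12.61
True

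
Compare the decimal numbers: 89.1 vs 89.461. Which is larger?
89.461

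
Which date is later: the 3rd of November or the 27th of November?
the 27th of November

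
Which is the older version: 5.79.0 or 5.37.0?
5.37.0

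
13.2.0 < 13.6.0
True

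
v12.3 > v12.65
False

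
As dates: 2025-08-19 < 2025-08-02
False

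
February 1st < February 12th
True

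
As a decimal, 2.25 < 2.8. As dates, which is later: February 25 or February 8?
February 25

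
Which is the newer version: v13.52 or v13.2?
v13.52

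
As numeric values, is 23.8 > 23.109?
True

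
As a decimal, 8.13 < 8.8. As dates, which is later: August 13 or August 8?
August 13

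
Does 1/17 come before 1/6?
No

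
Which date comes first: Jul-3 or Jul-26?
Jul-3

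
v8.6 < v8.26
True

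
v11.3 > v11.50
False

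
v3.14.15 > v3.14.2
True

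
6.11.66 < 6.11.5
False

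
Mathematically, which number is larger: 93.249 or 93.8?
93.8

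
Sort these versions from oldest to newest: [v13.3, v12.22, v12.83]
[v12.22, v12.83, v13.3]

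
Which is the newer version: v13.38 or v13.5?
v13.38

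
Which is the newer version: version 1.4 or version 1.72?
version 1.72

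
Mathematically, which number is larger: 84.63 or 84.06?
84.63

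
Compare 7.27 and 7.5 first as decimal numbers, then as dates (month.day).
As decimals: 7.27 < 7.5. As dates: 7/27 is later than 7/5 (day 27 > day 5).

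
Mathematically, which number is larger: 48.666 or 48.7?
48.7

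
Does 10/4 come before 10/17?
Yes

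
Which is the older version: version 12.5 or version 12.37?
version 12.5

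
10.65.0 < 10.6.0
False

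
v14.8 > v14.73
False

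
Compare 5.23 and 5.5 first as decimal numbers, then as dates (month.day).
As decimals: 5.23 < 5.5. As dates: 5/23 is later than 5/5 (day 23 > day 5).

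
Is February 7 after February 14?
No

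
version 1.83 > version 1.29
True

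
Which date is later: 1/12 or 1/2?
1/12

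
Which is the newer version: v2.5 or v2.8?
v2.8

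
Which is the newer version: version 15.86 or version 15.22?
version 15.86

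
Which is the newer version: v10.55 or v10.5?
v10.55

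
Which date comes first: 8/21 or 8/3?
8/3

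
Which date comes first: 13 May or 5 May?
5 May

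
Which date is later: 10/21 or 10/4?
10/21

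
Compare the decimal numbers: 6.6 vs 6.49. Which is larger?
6.6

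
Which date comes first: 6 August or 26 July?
26 July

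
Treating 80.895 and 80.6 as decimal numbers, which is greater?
80.895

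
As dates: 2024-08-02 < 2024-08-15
True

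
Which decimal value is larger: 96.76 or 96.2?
96.76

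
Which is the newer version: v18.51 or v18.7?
v18.51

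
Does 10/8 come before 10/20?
Yes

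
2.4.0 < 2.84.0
True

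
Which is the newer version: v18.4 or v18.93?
v18.93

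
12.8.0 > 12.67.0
False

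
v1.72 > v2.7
False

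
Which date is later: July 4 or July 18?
July 18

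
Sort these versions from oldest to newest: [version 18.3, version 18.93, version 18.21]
[version 18.3, version 18.21, version 18.93]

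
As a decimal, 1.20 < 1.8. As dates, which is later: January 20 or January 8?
January 20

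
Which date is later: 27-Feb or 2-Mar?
2-Mar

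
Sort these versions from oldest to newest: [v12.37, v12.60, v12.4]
[v12.4, v12.37, v12.60]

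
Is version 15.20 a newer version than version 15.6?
Yes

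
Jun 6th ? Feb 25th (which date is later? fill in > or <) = >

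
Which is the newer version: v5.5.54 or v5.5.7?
v5.5.54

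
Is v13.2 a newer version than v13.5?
No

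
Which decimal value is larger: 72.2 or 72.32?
72.32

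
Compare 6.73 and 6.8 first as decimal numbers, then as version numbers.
As decimals: 6.73 < 6.8. As versions: v6.73 > v6.8 (minor version 73 > 8).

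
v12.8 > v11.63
True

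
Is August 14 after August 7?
Yes. Day 14 comes after day 7 in August — this is a date comparison, not a decimal one (the decimal 8.14 would be smaller than 8.7).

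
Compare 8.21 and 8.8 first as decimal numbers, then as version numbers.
As decimals: 8.21 < 8.8. As versions: v8.21 > v8.8 (minor version 21 > 8).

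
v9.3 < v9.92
True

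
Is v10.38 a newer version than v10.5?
Yes. Version numbers are compared segment by segment as integers, not as decimals: minor version 38 > 5, so v10.38 > v10.5 (even though the decimal 10.38 < 10.5).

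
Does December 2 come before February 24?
No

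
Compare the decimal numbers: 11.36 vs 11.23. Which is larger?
11.36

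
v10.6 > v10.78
False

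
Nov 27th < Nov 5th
False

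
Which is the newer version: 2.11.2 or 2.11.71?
2.11.71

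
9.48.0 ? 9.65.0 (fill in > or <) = <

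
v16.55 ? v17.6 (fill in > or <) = <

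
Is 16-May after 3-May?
Yes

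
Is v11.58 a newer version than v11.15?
Yes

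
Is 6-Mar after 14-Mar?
No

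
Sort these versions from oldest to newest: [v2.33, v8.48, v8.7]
[v2.33, v8.7, v8.48]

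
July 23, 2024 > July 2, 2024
True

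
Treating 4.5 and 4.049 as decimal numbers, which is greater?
4.5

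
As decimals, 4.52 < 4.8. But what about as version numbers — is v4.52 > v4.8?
True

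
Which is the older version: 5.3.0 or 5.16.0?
5.3.0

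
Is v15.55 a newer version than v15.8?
Yes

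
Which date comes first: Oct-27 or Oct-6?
Oct-6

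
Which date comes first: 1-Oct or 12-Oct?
1-Oct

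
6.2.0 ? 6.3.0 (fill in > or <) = <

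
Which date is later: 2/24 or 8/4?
8/4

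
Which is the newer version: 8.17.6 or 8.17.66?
8.17.66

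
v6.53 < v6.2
False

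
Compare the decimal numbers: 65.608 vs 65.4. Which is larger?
65.608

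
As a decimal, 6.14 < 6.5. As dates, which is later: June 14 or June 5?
June 14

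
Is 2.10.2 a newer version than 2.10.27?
No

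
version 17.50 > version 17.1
True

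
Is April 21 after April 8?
Yes. Day 21 comes after day 8 in April — this is a date comparison, not a decimal one (the decimal 4.21 would be smaller than 4.8).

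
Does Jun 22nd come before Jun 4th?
No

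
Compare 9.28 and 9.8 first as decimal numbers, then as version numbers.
As decimals: 9.28 < 9.8. As versions: v9.28 > v9.8 (minor version 28 > 8).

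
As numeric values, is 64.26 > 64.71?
False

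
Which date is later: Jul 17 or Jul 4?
Jul 17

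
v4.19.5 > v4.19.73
False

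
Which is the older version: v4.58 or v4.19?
v4.19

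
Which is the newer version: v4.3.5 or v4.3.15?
v4.3.15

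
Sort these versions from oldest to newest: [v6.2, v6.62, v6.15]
[v6.2, v6.15, v6.62]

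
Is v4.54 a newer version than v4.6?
Yes. Version numbers are compared segment by segment as integers, not as decimals: minor version 54 > 6, so v4.54 > v4.6 (even though the decimal 4.54 < 4.6).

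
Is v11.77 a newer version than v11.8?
Yes. Version numbers are compared segment by segment as integers, not as decimals: minor version 77 > 8, so v11.77 > v11.8 (even though the decimal 11.77 < 11.8).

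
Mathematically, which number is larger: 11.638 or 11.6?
11.638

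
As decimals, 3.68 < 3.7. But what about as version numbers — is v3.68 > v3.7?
True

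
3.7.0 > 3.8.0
False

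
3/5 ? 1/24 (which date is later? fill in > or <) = >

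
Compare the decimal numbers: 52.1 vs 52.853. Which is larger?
52.853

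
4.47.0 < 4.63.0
True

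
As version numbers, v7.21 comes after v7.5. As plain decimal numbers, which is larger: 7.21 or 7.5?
7.5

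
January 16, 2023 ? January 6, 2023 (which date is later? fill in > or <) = >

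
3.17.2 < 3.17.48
True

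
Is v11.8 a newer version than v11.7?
Yes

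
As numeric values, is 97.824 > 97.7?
True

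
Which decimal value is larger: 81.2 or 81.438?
81.438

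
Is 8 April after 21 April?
No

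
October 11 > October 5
True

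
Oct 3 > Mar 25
True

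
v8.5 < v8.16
True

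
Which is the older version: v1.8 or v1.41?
v1.8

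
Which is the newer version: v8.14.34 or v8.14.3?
v8.14.34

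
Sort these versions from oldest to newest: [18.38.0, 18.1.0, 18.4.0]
[18.1.0, 18.4.0, 18.38.0]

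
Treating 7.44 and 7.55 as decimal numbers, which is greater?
7.55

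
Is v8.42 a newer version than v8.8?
Yes. Version numbers are compared segment by segment as integers, not as decimals: minor version 42 > 8, so v8.42 > v8.8 (even though the decimal 8.42 < 8.8).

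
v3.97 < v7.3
True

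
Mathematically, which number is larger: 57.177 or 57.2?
57.2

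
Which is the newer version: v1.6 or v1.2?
v1.6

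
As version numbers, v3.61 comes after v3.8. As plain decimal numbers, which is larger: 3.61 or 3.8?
3.8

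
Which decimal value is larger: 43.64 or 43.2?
43.64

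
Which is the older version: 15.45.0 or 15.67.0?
15.45.0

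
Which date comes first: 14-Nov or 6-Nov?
6-Nov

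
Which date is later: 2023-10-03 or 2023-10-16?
2023-10-16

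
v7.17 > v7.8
True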